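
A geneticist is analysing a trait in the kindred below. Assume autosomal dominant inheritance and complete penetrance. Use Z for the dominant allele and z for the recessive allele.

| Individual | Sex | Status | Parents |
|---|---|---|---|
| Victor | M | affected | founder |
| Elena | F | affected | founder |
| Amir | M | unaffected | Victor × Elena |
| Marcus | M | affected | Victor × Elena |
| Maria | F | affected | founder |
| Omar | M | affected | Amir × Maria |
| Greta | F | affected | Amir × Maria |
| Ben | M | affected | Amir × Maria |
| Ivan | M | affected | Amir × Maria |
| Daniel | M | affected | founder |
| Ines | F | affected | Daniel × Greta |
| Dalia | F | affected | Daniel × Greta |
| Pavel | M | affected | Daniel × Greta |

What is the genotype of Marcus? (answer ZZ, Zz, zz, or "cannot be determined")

Marcus's phenotype allows ZZ or Zz, and no parent or child forces a single allele at both positions; consistent genotype assignments exist with Marcus as ZZ or Zz.

cannot be determined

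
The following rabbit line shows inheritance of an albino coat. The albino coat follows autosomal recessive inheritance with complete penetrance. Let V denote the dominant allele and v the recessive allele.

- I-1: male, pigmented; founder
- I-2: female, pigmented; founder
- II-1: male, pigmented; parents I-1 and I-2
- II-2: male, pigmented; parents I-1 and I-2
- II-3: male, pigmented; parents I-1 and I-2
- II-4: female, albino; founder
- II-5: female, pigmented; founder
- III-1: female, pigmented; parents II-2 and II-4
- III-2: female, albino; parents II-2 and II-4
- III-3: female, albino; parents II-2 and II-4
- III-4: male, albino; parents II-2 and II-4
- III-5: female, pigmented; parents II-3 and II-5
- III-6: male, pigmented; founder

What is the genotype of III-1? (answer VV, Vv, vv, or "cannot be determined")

Vv

From phenotype alone, III-1 is VV or Vv.
III-1 is pigmented so carries V and received v from II-4 (vv), so III-1 is Vv.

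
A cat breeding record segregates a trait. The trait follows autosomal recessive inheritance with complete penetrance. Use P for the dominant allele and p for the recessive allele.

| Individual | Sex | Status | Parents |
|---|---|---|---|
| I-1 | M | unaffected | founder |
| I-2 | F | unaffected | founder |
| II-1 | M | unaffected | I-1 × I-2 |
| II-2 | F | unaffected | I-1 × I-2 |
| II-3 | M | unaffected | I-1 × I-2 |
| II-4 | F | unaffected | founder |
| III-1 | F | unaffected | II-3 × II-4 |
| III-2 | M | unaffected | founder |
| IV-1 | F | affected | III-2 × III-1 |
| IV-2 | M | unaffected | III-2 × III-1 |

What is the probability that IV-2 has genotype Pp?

2/3

III-2 is unaffected so carries P and passed p to IV-1 (pp), so III-2 is Pp.
III-1 is unaffected so carries P and passed p to IV-1 (pp), so III-1 is Pp.
Their cross gives offspring ratios 1/4 PP : 1/2 Pp : 1/4 pp. Conditioning on IV-2 being unaffected, P(Pp) = 1/2 / 3/4 = 2/3.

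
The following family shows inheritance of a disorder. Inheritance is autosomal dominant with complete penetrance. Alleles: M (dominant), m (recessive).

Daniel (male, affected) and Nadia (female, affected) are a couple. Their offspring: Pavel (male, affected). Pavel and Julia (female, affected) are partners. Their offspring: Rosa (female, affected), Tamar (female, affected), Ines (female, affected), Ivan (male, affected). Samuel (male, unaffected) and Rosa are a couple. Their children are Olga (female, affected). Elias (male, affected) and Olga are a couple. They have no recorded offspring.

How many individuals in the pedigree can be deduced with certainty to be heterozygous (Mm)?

1

Obligate heterozygotes: Olga is affected so carries M and received m from Samuel (mm), so Olga is Mm.
Every other individual is either homozygous by phenotype or has at least one consistent homozygous assignment, so the count is 1.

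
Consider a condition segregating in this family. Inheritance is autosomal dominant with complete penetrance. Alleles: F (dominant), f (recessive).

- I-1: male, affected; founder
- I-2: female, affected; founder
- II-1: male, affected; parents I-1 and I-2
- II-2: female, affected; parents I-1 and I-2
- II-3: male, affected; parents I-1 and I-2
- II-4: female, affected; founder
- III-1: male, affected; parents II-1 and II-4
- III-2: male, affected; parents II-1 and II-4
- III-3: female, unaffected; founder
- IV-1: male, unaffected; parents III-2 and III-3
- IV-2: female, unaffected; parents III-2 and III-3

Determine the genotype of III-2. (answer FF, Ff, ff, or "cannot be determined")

Ff

From phenotype alone, III-2 is FF or Ff.
III-2 is affected so carries F and passed f to IV-1 (ff), so III-2 is Ff.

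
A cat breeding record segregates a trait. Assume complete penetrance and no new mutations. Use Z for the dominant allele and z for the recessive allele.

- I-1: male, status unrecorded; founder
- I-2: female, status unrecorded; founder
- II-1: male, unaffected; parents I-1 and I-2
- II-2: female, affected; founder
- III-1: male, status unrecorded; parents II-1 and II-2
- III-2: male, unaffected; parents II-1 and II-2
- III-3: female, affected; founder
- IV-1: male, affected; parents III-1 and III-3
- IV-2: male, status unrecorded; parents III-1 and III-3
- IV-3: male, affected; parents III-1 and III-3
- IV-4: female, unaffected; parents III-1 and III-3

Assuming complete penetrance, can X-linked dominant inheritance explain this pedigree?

Yes

A consistent assignment under X-linked dominant exists: I-1 X^Z Y, I-2 X^Z X^z, II-1 X^z Y, II-2 X^Z X^z, III-1 X^z Y, III-2 X^z Y, III-3 X^Z X^z, IV-1 X^Z Y, IV-2 X^Z Y, IV-3 X^Z Y, IV-4 X^z X^z.
In this assignment every recorded phenotype matches its genotype and every non-founder's genotype is obtainable from its parents' genotypes, so the pedigree is consistent.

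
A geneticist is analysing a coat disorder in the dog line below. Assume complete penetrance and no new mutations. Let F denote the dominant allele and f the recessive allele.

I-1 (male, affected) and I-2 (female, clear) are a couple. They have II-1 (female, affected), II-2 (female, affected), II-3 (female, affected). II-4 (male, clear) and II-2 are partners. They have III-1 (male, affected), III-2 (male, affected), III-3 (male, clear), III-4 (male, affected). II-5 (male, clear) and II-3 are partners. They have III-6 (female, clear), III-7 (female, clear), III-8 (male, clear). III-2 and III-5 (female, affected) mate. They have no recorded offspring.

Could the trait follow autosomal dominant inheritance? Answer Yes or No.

A consistent assignment under autosomal dominant exists: I-1 FF, I-2 ff, II-1 Ff, II-2 Ff, II-3 Ff, II-4 ff, II-5 ff, III-1 Ff, III-2 Ff, III-3 ff, III-4 Ff, III-5 FF, III-6 ff, III-7 ff, III-8 ff.
In this assignment every recorded phenotype matches its genotype and every non-founder's genotype is obtainable from its parents' genotypes, so the pedigree is consistent.

Yes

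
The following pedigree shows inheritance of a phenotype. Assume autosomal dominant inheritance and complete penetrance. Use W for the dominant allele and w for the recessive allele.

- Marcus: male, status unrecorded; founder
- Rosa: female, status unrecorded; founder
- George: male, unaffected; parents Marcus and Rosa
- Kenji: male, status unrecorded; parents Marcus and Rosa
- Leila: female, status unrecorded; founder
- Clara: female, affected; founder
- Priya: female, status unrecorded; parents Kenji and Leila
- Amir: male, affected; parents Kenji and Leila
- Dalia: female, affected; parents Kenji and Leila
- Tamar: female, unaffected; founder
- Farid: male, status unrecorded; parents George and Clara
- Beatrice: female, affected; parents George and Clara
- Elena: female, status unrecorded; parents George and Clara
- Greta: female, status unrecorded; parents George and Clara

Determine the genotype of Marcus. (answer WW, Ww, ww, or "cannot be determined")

Marcus's phenotype is unrecorded, and no parent or child forces a single allele at both positions; consistent genotype assignments exist with Marcus as Ww or ww.

cannot be determined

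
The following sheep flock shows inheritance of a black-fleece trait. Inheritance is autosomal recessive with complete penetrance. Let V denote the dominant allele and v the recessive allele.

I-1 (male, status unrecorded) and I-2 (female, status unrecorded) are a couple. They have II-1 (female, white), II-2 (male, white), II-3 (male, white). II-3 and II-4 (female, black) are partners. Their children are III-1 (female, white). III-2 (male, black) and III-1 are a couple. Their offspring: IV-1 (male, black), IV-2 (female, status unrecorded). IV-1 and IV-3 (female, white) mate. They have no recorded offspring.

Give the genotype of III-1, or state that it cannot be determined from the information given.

Vv

From phenotype alone, III-1 is VV or Vv.
III-1 is white so carries V and received v from II-4 (vv), so III-1 is Vv.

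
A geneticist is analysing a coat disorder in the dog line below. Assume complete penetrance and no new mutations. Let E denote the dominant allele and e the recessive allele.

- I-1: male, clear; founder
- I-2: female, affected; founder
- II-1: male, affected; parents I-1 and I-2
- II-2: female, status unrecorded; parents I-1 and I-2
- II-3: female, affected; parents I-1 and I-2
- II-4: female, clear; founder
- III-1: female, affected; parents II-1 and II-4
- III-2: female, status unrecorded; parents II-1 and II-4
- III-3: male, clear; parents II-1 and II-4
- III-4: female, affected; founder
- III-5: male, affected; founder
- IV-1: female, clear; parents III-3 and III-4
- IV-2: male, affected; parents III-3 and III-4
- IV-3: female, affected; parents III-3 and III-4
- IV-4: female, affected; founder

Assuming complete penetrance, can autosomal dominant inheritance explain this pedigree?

Yes

A consistent assignment under autosomal dominant exists: I-1 ee, I-2 EE, II-1 Ee, II-2 Ee, II-3 Ee, II-4 ee, III-1 Ee, III-2 Ee, III-3 ee, III-4 Ee, III-5 EE, IV-1 ee, IV-2 Ee, IV-3 Ee, IV-4 EE.
In this assignment every recorded phenotype matches its genotype and every non-founder's genotype is obtainable from its parents' genotypes, so the pedigree is consistent.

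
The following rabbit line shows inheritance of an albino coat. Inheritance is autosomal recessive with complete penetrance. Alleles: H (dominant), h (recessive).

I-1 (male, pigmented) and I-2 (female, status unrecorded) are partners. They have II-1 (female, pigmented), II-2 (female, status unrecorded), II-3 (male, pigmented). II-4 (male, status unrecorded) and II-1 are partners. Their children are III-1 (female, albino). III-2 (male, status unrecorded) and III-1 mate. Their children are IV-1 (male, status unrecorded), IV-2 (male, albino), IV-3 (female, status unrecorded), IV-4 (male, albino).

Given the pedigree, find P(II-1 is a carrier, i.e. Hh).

1

II-1 is pigmented so carries H and passed h to III-1 (hh), so II-1 is Hh, giving P(Hh) = 1.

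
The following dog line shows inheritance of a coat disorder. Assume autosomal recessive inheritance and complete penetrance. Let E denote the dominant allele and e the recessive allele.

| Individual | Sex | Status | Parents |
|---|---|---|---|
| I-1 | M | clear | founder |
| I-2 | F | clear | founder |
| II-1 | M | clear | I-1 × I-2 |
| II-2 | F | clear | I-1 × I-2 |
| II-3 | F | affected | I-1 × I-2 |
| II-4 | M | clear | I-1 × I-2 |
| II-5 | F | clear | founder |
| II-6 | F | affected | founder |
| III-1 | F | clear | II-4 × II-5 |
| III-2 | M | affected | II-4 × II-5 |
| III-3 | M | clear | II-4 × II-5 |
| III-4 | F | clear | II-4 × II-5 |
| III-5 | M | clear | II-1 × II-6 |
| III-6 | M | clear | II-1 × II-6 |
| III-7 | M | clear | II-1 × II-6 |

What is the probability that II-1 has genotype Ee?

1/5

I-1 is clear so carries E and passed e to II-3 (ee), so I-1 is Ee.
I-2 is clear so carries E and passed e to II-3 (ee), so I-2 is Ee.
Their cross gives offspring ratios 1/4 EE : 1/2 Ee : 1/4 ee. Conditioning on II-1 being clear, P(Ee) = 1/2 / 3/4 = 2/3 before taking II-1's own offspring into account.
II-6 is affected, so II-6 is ee.
Now use II-1's offspring. Probability of each recorded status — clear son III-5: 1/2 if II-1 is Ee, 1 if EE; clear son III-6: 1/2 if II-1 is Ee, 1 if EE; clear son III-7: 1/2 if II-1 is Ee, 1 if EE.
Bayes: P(Ee) = 2/3·1/8 / (2/3·1/8 + 1/3·1) = 1/5.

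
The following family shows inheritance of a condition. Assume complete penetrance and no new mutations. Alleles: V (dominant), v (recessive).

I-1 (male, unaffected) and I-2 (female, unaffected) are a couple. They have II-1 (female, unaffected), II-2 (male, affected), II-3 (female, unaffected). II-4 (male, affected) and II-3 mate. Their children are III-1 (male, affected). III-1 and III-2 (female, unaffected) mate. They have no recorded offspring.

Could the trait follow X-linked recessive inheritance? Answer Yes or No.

Yes

A consistent assignment under X-linked recessive exists: I-1 X^V Y, I-2 X^V X^v, II-1 X^V X^V, II-2 X^v Y, II-3 X^V X^v, II-4 X^v Y, III-1 X^v Y, III-2 X^V X^V.
In this assignment every recorded phenotype matches its genotype and every non-founder's genotype is obtainable from its parents' genotypes, so the pedigree is consistent.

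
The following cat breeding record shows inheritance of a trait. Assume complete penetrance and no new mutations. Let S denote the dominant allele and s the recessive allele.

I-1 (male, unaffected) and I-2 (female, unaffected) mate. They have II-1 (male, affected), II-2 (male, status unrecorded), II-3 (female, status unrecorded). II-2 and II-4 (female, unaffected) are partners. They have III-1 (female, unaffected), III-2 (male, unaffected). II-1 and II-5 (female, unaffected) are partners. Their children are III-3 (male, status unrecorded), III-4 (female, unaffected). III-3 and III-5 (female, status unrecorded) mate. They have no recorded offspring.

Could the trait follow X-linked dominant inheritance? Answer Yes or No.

Under X-linked dominant, II-1 (affected, male) cannot arise from I-1 (unaffected) × I-2 (unaffected).

No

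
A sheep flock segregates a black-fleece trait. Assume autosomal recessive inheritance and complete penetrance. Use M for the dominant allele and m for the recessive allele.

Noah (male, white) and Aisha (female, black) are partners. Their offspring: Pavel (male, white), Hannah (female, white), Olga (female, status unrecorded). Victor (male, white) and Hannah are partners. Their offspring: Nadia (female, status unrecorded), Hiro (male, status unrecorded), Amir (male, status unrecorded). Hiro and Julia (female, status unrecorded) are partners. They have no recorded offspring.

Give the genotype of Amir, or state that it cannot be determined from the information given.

Amir's phenotype is unrecorded, and no parent or child forces a single allele at both positions; consistent genotype assignments exist with Amir as MM or Mm or mm.

cannot be determined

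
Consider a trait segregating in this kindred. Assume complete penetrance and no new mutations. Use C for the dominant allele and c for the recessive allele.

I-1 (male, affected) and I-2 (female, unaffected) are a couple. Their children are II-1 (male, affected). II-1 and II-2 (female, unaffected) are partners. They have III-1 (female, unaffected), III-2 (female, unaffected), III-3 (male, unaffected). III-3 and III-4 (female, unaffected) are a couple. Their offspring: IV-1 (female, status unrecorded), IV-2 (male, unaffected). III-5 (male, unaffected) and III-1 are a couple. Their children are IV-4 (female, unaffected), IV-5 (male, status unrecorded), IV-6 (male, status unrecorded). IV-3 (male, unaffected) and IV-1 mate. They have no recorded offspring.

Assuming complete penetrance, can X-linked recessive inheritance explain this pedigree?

Yes

A consistent assignment under X-linked recessive exists: I-1 X^c Y, I-2 X^C X^c, II-1 X^c Y, II-2 X^C X^C, III-1 X^C X^c, III-2 X^C X^c, III-3 X^C Y, III-4 X^C X^C, III-5 X^C Y, IV-1 X^C X^C, IV-2 X^C Y, IV-3 X^C Y, IV-4 X^C X^C, IV-5 X^C Y, IV-6 X^C Y.
In this assignment every recorded phenotype matches its genotype and every non-founder's genotype is obtainable from its parents' genotypes, so the pedigree is consistent.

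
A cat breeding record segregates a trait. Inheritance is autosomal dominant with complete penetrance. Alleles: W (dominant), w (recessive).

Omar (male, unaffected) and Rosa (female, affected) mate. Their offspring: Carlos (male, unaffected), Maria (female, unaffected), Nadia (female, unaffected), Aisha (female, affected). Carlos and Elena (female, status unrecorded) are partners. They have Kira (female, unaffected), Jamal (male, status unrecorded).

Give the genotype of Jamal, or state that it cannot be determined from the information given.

Jamal's phenotype is unrecorded, and no parent or child forces a single allele at both positions; consistent genotype assignments exist with Jamal as Ww or ww.

cannot be determined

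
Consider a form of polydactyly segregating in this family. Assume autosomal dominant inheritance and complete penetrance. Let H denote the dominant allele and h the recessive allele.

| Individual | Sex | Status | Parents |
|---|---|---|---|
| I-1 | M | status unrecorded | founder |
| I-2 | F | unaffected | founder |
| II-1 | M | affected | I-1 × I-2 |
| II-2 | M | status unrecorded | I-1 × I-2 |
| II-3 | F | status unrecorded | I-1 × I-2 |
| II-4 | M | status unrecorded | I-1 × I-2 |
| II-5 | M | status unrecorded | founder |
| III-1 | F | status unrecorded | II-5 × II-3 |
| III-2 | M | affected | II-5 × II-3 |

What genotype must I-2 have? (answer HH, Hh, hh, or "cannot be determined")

I-2 is unaffected, so I-2 is hh.

hh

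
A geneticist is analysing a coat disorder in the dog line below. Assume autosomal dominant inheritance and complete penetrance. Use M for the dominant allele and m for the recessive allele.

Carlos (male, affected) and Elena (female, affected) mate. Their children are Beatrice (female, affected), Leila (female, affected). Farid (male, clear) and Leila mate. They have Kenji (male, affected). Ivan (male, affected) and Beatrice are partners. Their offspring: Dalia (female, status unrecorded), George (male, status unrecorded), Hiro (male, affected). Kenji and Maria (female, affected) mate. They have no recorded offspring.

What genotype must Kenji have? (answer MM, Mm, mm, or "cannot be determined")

From phenotype alone, Kenji is MM or Mm.
Kenji is affected so carries M and received m from Farid (mm), so Kenji is Mm.

Mm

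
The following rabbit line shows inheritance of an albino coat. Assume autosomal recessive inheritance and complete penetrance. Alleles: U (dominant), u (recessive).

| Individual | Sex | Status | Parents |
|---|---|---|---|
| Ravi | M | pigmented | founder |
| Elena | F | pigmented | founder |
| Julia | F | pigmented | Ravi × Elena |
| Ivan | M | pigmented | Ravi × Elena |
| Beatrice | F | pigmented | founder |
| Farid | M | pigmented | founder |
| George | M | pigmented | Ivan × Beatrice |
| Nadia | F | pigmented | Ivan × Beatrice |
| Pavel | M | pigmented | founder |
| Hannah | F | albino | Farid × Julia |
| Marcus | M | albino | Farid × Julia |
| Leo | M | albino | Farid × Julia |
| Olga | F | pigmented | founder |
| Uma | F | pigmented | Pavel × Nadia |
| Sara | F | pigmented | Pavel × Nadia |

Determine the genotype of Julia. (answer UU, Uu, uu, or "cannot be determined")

Uu

From phenotype alone, Julia is UU or Uu.
Julia is pigmented so carries U and passed u to Hannah (uu), so Julia is Uu.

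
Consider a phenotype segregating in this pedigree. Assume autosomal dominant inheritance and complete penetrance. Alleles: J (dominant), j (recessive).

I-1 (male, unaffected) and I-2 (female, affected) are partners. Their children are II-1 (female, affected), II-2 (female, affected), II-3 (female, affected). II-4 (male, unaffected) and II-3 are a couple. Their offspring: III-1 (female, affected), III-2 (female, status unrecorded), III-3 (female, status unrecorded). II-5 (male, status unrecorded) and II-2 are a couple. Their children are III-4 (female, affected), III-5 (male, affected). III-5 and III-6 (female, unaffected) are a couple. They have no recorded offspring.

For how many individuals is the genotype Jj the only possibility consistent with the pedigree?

4

Obligate heterozygotes: II-1 is affected so carries J and received j from I-1 (jj), so II-1 is Jj; II-2 is affected so carries J and received j from I-1 (jj), so II-2 is Jj; II-3 is affected so carries J and received j from I-1 (jj), so II-3 is Jj; III-1 is affected so carries J and received j from II-4 (jj), so III-1 is Jj.
Every other individual is either homozygous by phenotype or has at least one consistent homozygous assignment, so the count is 4.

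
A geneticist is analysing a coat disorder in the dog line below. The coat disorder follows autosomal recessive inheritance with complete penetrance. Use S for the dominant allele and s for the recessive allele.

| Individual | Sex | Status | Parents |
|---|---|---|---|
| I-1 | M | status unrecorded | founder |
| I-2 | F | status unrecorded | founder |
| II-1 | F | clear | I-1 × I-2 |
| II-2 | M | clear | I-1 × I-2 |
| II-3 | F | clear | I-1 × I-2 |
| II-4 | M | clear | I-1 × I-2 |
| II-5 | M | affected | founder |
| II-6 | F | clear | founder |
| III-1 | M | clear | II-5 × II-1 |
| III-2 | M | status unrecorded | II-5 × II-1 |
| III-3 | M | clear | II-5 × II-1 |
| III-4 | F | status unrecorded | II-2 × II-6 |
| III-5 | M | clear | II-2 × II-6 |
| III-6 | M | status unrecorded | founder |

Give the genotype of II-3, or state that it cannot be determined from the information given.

cannot be determined

II-3's phenotype allows SS or Ss, and no parent or child forces a single allele at both positions; consistent genotype assignments exist with II-3 as SS or Ss.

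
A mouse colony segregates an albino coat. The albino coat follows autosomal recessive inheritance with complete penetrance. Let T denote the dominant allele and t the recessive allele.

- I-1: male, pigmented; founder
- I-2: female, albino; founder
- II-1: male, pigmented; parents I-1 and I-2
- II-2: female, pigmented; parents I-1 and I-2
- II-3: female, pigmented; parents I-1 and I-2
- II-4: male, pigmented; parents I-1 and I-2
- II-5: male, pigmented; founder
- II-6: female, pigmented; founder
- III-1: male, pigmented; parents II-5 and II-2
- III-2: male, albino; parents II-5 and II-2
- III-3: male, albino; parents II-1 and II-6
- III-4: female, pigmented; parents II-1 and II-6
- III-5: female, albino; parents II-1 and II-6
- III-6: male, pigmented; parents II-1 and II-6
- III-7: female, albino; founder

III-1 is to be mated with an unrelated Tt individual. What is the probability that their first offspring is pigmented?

5/6

II-5 is pigmented so carries T and passed t to III-2 (tt), so II-5 is Tt.
II-2 is pigmented so carries T and received t from I-2 (tt), so II-2 is Tt.
III-1 is a pigmented offspring of II-5 (Tt) × II-2 (Tt), whose cross gives 1/4 TT : 1/2 Tt : 1/4 tt; conditioning on being pigmented, III-1 is TT with probability 1/3, Tt with probability 2/3.
Summing over parental genotype combinations, P(offspring is pigmented) = 1/3·1 + 2/3·3/4 = 5/6.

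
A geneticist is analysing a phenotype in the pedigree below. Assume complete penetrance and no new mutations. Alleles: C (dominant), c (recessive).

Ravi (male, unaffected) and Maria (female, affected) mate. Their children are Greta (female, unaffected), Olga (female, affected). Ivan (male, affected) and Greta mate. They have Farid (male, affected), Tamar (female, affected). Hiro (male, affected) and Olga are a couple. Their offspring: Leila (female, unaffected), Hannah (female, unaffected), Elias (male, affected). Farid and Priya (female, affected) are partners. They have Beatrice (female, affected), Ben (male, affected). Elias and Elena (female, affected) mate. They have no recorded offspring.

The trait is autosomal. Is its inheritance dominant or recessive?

Hiro and Olga are both affected yet have an unaffected child Leila. Under a recessive model two affected parents are homozygous and every child would be affected, so the trait cannot be recessive.

dominant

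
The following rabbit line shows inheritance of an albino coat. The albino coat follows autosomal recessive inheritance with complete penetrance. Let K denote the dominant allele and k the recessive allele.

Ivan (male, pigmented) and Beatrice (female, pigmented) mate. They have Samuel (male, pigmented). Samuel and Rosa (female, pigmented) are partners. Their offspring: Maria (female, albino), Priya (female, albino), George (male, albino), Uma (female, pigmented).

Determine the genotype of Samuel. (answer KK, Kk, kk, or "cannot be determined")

From phenotype alone, Samuel is KK or Kk.
Samuel is pigmented so carries K and passed k to Maria (kk), so Samuel is Kk.

Kk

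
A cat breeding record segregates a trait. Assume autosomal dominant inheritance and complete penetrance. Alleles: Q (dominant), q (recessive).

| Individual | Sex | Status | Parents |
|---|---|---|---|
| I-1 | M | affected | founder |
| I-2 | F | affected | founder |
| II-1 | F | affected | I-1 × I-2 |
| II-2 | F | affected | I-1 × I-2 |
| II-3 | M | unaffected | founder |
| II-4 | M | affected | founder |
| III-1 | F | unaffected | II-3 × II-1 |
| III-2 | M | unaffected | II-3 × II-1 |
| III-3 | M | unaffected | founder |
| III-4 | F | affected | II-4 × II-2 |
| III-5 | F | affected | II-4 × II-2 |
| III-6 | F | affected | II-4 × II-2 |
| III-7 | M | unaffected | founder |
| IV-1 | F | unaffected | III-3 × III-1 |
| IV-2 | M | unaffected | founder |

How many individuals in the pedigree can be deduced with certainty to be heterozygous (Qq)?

Obligate heterozygotes: II-1 is affected so carries Q and passed q to III-1 (qq), so II-1 is Qq.
Every other individual is either homozygous by phenotype or has at least one consistent homozygous assignment, so the count is 1.

1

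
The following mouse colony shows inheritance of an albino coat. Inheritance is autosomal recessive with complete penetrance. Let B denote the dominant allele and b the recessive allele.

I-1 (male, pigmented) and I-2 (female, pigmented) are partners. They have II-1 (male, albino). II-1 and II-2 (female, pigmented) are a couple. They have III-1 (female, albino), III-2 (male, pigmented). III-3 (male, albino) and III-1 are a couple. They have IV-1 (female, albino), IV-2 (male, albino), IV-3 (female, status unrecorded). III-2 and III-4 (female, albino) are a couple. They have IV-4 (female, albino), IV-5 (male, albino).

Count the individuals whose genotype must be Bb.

Obligate heterozygotes: I-1 is pigmented so carries B and passed b to II-1 (bb), so I-1 is Bb; I-2 is pigmented so carries B and passed b to II-1 (bb), so I-2 is Bb; II-2 is pigmented so carries B and passed b to III-1 (bb), so II-2 is Bb; III-2 is pigmented so carries B and received b from II-1 (bb), so III-2 is Bb.
Every other individual is either homozygous by phenotype or has at least one consistent homozygous assignment, so the count is 4.

4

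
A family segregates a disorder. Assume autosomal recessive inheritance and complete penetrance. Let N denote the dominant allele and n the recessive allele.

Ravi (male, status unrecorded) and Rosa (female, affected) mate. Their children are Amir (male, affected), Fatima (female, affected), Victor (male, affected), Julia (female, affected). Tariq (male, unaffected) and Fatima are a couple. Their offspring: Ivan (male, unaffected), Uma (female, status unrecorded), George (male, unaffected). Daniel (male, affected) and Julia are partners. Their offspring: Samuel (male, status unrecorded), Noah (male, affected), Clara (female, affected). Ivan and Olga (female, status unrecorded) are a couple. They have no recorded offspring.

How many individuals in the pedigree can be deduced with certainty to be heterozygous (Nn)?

2

Obligate heterozygotes: Ivan is unaffected so carries N and received n from Fatima (nn), so Ivan is Nn; George is unaffected so carries N and received n from Fatima (nn), so George is Nn.
Every other individual is either homozygous by phenotype or has at least one consistent homozygous assignment, so the count is 2.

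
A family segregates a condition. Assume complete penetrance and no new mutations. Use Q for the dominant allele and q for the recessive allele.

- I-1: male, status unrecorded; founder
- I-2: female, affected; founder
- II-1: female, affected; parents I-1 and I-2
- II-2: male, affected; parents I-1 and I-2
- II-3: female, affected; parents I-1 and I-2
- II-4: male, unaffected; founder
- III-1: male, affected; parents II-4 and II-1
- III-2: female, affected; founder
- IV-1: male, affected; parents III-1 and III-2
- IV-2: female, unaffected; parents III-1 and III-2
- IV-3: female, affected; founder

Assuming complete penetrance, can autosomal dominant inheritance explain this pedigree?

A consistent assignment under autosomal dominant exists: I-1 QQ, I-2 QQ, II-1 QQ, II-2 QQ, II-3 QQ, II-4 qq, III-1 Qq, III-2 Qq, IV-1 QQ, IV-2 qq, IV-3 QQ.
In this assignment every recorded phenotype matches its genotype and every non-founder's genotype is obtainable from its parents' genotypes, so the pedigree is consistent.

Yes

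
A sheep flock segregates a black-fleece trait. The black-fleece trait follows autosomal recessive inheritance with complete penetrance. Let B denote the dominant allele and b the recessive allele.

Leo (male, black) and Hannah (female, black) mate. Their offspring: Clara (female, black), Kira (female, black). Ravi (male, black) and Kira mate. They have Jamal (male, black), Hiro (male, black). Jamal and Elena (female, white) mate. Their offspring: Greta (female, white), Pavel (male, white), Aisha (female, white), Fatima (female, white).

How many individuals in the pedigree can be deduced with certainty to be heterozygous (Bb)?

4

Obligate heterozygotes: Greta is white so carries B and received b from Jamal (bb), so Greta is Bb; Pavel is white so carries B and received b from Jamal (bb), so Pavel is Bb; Aisha is white so carries B and received b from Jamal (bb), so Aisha is Bb; Fatima is white so carries B and received b from Jamal (bb), so Fatima is Bb.
Every other individual is either homozygous by phenotype or has at least one consistent homozygous assignment, so the count is 4.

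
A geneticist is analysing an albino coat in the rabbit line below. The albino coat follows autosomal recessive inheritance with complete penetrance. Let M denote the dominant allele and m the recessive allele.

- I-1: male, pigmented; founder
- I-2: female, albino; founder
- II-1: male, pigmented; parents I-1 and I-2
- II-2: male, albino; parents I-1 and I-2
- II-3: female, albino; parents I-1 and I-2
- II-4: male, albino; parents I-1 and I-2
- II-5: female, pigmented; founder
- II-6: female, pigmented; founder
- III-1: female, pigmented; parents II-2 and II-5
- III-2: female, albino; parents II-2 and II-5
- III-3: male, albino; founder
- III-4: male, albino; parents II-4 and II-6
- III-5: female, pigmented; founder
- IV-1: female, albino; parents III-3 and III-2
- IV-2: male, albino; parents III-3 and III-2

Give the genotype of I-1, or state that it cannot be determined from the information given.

From phenotype alone, I-1 is MM or Mm.
I-1 is pigmented so carries M and passed m to II-2 (mm), so I-1 is Mm.

Mm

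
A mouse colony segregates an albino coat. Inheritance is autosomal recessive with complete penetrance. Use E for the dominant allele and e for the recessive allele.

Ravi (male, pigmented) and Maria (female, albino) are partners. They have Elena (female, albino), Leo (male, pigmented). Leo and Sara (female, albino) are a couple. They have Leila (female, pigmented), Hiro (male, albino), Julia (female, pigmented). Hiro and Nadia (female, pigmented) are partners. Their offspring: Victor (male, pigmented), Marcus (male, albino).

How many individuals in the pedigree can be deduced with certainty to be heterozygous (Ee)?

Obligate heterozygotes: Ravi is pigmented so carries E and passed e to Elena (ee), so Ravi is Ee; Leo is pigmented so carries E and received e from Maria (ee), so Leo is Ee; Leila is pigmented so carries E and received e from Sara (ee), so Leila is Ee; Julia is pigmented so carries E and received e from Sara (ee), so Julia is Ee; Nadia is pigmented so carries E and passed e to Marcus (ee), so Nadia is Ee; Victor is pigmented so carries E and received e from Hiro (ee), so Victor is Ee.
Every other individual is either homozygous by phenotype or has at least one consistent homozygous assignment, so the count is 6.

6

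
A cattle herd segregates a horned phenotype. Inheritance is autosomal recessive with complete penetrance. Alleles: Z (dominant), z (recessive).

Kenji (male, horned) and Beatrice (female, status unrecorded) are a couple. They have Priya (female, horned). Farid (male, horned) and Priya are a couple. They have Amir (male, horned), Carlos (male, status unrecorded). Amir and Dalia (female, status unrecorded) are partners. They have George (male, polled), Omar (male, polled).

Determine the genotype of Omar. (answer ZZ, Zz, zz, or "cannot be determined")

Zz

From phenotype alone, Omar is ZZ or Zz.
Omar is polled so carries Z and received z from Amir (zz), so Omar is Zz.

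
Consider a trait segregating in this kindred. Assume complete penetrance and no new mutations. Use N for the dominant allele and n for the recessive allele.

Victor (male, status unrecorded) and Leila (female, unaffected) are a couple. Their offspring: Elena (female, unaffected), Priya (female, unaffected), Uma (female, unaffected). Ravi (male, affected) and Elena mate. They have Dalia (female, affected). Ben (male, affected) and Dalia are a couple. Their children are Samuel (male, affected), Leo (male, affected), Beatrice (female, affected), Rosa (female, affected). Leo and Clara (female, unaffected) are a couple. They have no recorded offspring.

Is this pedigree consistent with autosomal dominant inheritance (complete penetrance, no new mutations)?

Yes

A consistent assignment under autosomal dominant exists: Victor Nn, Leila nn, Elena nn, Priya nn, Uma nn, Ravi NN, Dalia Nn, Ben NN, Samuel NN, Leo NN, Beatrice NN, Rosa NN, Clara nn.
In this assignment every recorded phenotype matches its genotype and every non-founder's genotype is obtainable from its parents' genotypes, so the pedigree is consistent.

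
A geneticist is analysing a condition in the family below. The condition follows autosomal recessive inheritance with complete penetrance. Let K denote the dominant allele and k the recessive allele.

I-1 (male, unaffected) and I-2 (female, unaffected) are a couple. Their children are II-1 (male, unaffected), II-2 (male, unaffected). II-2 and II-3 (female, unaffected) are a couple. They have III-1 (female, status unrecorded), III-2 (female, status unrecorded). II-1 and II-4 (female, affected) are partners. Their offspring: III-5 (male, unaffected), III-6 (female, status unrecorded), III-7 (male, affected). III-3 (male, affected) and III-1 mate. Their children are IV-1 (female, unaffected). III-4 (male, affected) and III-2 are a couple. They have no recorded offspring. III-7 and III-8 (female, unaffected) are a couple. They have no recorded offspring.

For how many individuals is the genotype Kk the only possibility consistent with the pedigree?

Obligate heterozygotes: II-1 is unaffected so carries K and passed k to III-7 (kk), so II-1 is Kk; III-5 is unaffected so carries K and received k from II-4 (kk), so III-5 is Kk; IV-1 is unaffected so carries K and received k from III-3 (kk), so IV-1 is Kk.
Every other individual is either homozygous by phenotype or has at least one consistent homozygous assignment, so the count is 3.

3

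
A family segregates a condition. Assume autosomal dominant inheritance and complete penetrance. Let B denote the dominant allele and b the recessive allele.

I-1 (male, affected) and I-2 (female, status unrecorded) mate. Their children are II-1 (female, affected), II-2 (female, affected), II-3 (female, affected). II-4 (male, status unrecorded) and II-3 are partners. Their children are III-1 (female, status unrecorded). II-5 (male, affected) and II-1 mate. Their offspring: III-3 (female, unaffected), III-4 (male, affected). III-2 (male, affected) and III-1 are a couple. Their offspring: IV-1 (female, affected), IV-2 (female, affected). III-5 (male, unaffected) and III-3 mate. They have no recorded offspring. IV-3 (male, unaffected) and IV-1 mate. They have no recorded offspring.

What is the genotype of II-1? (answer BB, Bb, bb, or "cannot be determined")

From phenotype alone, II-1 is BB or Bb.
II-1 is affected so carries B and passed b to III-3 (bb), so II-1 is Bb.

Bb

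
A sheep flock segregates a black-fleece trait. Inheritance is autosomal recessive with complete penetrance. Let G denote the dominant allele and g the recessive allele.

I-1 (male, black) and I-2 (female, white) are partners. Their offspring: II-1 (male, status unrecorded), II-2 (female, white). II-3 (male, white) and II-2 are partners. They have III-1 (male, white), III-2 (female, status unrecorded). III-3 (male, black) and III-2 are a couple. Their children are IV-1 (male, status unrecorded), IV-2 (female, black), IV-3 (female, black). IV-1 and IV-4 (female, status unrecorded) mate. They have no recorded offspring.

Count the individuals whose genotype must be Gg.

1

Obligate heterozygotes: II-2 is white so carries G and received g from I-1 (gg), so II-2 is Gg.
Every other individual is either homozygous by phenotype or has at least one consistent homozygous assignment, so the count is 1.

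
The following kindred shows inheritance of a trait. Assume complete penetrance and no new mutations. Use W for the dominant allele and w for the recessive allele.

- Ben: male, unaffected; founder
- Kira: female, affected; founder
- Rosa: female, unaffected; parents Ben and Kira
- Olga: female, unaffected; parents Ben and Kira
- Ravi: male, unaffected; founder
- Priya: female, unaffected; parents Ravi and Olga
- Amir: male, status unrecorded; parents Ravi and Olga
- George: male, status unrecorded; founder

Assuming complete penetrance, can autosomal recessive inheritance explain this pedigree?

A consistent assignment under autosomal recessive exists: Ben WW, Kira ww, Rosa Ww, Olga Ww, Ravi WW, Priya WW, Amir WW, George WW.
In this assignment every recorded phenotype matches its genotype and every non-founder's genotype is obtainable from its parents' genotypes, so the pedigree is consistent.

Yes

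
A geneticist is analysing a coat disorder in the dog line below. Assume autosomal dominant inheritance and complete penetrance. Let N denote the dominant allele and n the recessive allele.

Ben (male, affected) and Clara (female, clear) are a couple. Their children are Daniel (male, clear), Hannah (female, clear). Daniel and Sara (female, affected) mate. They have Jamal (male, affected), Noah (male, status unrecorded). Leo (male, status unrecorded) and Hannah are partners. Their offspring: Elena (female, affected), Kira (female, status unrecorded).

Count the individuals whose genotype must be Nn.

3

Obligate heterozygotes: Ben is affected so carries N and passed n to Daniel (nn), so Ben is Nn; Jamal is affected so carries N and received n from Daniel (nn), so Jamal is Nn; Elena is affected so carries N and received n from Hannah (nn), so Elena is Nn.
Every other individual is either homozygous by phenotype or has at least one consistent homozygous assignment, so the count is 3.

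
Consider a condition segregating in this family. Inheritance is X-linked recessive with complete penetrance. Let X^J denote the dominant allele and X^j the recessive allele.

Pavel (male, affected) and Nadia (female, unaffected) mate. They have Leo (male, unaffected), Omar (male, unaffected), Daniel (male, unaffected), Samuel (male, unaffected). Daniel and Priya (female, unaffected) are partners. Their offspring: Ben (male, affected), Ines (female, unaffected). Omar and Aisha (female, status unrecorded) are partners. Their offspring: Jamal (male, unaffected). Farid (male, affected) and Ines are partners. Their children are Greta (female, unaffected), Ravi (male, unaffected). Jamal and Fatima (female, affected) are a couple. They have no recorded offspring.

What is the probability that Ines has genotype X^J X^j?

1/5

Daniel is unaffected, so Daniel is X^J Y.
Priya is unaffected so carries J and passed j to Ben (X^j Y), so Priya is X^J X^j.
Their cross gives offspring ratios 1/2 X^J X^J : 1/2 X^J X^j. Conditioning on Ines being unaffected, P(X^J X^j) = 1/2 / 1 = 1/2 before taking Ines's own offspring into account.
Farid is affected, so Farid is X^j Y.
Now use Ines's offspring. Probability of each recorded status — unaffected daughter Greta: 1/2 if Ines is X^J X^j, 1 if X^J X^J; unaffected son Ravi: 1/2 if Ines is X^J X^j, 1 if X^J X^J.
Bayes: P(X^J X^j) = 1/2·1/4 / (1/2·1/4 + 1/2·1) = 1/5.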